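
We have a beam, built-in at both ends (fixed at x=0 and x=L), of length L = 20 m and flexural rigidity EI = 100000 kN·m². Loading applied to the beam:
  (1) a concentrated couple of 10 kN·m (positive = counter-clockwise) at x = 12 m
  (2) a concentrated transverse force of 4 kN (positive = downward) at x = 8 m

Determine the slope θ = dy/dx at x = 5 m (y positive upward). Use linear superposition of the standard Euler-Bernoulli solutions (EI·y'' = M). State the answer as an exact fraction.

Load 1 — applied couple M₀=10 kN·m at a=12 m (b=L-a=8):
  θ_1 = (R_Ax²/2 - M_Ax)/EI  [x≤a] with R_A=18/25, M_A=16/5 = ((18/25)·5²/2 - (16/5)·5)/100000 = -7/100000 rad
Load 2 — point force P=4 kN at a=8 m (b=L-a=12):
  θ_2 = -Pb²x(2aL-(3a+b)x)/(2L³EI)  [x≤a] = -4·12²·5·(2·8·20-(3·8+12)·5)/(2·20³·100000) = -63/250000 rad
Superposition: θ = Σ θ_i = -161/500000 rad ≈ -0.000322 rad

θ(5) = -161/500000 rad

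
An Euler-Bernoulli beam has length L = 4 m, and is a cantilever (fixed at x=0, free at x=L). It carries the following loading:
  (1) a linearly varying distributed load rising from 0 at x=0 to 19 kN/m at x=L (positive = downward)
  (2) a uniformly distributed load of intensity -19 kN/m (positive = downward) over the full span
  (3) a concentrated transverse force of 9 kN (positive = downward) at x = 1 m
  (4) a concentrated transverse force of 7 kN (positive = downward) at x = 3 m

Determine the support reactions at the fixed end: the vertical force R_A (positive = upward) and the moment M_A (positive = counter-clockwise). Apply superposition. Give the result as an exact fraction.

R_A = -22 kN, M_A = -62/3 kN·m

Load 1 — triangular load w₀=19 kN/m (0→w₀ over full span):
  R_A = w₀L/2 = 19·4/2 = 38 kN
  M_A = w₀L²/3 = 19·4²/3 = 304/3 kN·m
Load 2 — uniform load w=-19 kN/m over full span:
  R_A = wL = (-19)·4 = -76 kN
  M_A = wL²/2 = (-19)·4²/2 = -152 kN·m
Load 3 — point force P=9 kN at a=1 m (b=L-a=3):
  R_A = P = 9 kN
  M_A = Pa = 9·1 = 9 kN·m
Load 4 — point force P=7 kN at a=3 m (b=L-a=1):
  R_A = P = 7 kN
  M_A = Pa = 7·3 = 21 kN·m
Superposition: R_A = -22 kN, M_A = -62/3 kN·m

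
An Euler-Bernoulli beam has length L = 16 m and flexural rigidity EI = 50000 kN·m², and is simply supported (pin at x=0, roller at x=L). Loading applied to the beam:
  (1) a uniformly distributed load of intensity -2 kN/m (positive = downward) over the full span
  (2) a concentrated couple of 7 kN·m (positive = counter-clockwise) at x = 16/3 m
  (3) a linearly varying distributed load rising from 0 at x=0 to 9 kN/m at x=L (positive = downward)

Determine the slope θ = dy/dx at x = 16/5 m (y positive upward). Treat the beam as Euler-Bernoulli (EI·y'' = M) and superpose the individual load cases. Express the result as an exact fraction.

Load 1 — uniform load w=-2 kN/m over full span:
  θ_1 = -w(L³-6Lx²+4x³)/(24EI) = -(-2)·(16³-6·16·(16/5)²+4·(16/5)³)/(24·50000) = 2112/390625 rad
Load 2 — applied couple M₀=7 kN·m at a=16/3 m (b=L-a=32/3):
  θ_2 = (M₀x²/(2L)+C₁)/EI  [x≤a] with C₁=M₀(3b²-L²)/(6L)=56/9 = (7·(16/5)²/(2·16)+(56/9))/50000 = 119/703125 rad
Load 3 — triangular load w₀=9 kN/m (0→w₀ over full span):
  θ_3 = -w₀(7L⁴-30L²x²+15x⁴)/(360LEI) = -9·(7·16⁴-30·16²·(16/5)²+15·(16/5)⁴)/(360·16·50000) = -23296/1953125 rad
Superposition: θ = Σ θ_i = -111649/17578125 rad ≈ -0.006352 rad

θ(16/5) = -111649/17578125 rad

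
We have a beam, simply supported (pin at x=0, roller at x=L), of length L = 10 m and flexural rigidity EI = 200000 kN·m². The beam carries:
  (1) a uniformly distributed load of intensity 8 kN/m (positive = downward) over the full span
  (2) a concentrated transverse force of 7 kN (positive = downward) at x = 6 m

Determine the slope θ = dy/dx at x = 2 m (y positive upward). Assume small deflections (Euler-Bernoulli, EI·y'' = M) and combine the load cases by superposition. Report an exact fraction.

θ(2) = -93/62500 rad

Load 1 — uniform load w=8 kN/m over full span:
  θ_1 = -w(L³-6Lx²+4x³)/(24EI) = -8·(10³-6·10·2²+4·2³)/(24·200000) = -33/25000 rad
Load 2 — point force P=7 kN at a=6 m (b=L-a=4):
  θ_2 = -Pb(L²-b²-3x²)/(6LEI)  [x≤a] = -7·4·(10²-4²-3·2²)/(6·10·200000) = -21/125000 rad
Superposition: θ = Σ θ_i = -93/62500 rad ≈ -0.001488 rad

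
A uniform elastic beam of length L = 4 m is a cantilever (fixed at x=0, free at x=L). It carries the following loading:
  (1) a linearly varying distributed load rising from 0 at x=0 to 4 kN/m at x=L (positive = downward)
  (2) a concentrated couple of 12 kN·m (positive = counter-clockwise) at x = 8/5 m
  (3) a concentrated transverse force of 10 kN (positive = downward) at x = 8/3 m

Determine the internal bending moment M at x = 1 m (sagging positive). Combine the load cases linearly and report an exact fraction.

Load 1 — triangular load w₀=4 kN/m (0→w₀ over full span):
  M_1 = w₀Lx/2 - w₀L²/3 - w₀x³/(6L) = 4·4·1/2 - 4·4²/3 - 4·1³/(6·4) = -27/2 kN·m
Load 2 — applied couple M₀=12 kN·m at a=8/5 m (b=L-a=12/5):
  M_2 = M₀  [x≤a] = 12 = 12 kN·m
Load 3 — point force P=10 kN at a=8/3 m (b=L-a=4/3):
  M_3 = -P(a-x)  [x≤a] = -10·((8/3)-1) = -50/3 kN·m
Superposition: M = Σ M_i = -109/6 kN·m ≈ -18.166667 kN·m

M(1) = -109/6 kN·m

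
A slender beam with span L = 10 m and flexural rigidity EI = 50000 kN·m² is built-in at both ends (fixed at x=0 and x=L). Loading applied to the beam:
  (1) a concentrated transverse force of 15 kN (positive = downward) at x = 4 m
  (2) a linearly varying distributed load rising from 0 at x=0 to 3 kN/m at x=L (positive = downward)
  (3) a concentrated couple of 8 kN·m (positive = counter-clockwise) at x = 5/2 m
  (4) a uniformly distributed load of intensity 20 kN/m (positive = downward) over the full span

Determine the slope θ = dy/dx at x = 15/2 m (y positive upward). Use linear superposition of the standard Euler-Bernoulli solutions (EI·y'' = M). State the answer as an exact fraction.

θ(15/2) = 47187/12800000 rad

Load 1 — point force P=15 kN at a=4 m (b=L-a=6):
  θ_1 = Pa²(L-x)(2bL-(3b+a)(L-x))/(2L³EI)  [x>a] = 15·4²·(10-(15/2))·(2·6·10-(3·6+4)·(10-(15/2)))/(2·10³·50000) = 39/100000 rad
Load 2 — triangular load w₀=3 kN/m (0→w₀ over full span):
  θ_2 = -w₀(2x(L-x)(L-2x)(x+2L)+x²(L-x)²)/(120LEI) = -3·(2·(15/2)·(10-(15/2))·(10-2·(15/2))·((15/2)+2·10)+(15/2)²·(10-(15/2))²)/(120·10·50000) = 123/512000 rad
Load 3 — applied couple M₀=8 kN·m at a=5/2 m (b=L-a=15/2):
  θ_3 = (R_Ax²/2 - M_Ax - M₀(x-a))/EI  [x>a] with R_A=9/10, M_A=-3/2 = ((9/10)·(15/2)²/2 - (-3/2)·(15/2) - 8·((15/2)-(5/2)))/50000 = -11/160000 rad
Load 4 — uniform load w=20 kN/m over full span:
  θ_4 = -wx(L-x)(L-2x)/(12EI) = -20·(15/2)·(10-(15/2))·(10-2·(15/2))/(12·50000) = 1/320 rad
Superposition: θ = Σ θ_i = 47187/12800000 rad ≈ 0.003686 rad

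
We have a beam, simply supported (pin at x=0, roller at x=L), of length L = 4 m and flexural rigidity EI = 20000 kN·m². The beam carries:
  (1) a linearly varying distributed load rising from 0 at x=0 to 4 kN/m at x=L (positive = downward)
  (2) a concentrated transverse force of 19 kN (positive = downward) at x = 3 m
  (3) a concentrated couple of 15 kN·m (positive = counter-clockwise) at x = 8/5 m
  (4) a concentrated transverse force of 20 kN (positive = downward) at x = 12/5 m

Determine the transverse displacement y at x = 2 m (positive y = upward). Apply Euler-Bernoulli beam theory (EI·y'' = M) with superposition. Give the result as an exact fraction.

Load 1 — triangular load w₀=4 kN/m (0→w₀ over full span):
  y_1 = -w₀x(7L⁴-10L²x²+3x⁴)/(360LEI) = -4·2·(7·4⁴-10·4²·2²+3·2⁴)/(360·4·20000) = -1/3000 m
Load 2 — point force P=19 kN at a=3 m (b=L-a=1):
  y_2 = -Pbx(L²-b²-x²)/(6LEI)  [x≤a] = -19·1·2·(4²-1²-2²)/(6·4·20000) = -209/240000 m
Load 3 — applied couple M₀=15 kN·m at a=8/5 m (b=L-a=12/5):
  y_3 = (M₀x³/(6L)-M₀(x-a)²/2+C₁x)/EI  [x>a] with C₁=M₀(3b²-L²)/(6L)=4/5 = (15·2³/(6·4)-15·(2-(8/5))²/2+(4/5)·2)/20000 = 27/100000 m
Load 4 — point force P=20 kN at a=12/5 m (b=L-a=8/5):
  y_4 = -Pbx(L²-b²-x²)/(6LEI)  [x≤a] = -20·(8/5)·2·(4²-(8/5)²-2²)/(6·4·20000) = -59/46875 m
Superposition: y = Σ y_i = -13157/6000000 m ≈ -0.002193 m

y(2) = -13157/6000000 m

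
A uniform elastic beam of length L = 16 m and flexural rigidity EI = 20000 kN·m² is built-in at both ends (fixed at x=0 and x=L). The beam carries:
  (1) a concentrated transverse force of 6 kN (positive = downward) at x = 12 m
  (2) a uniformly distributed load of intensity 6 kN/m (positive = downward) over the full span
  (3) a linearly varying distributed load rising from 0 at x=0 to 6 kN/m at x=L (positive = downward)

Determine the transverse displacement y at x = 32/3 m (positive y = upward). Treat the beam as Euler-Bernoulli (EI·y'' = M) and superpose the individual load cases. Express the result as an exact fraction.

y(32/3) = -49624/759375 m

Load 1 — point force P=6 kN at a=12 m (b=L-a=4):
  y_1 = -Pb²x²(3aL-(3a+b)x)/(6L³EI)  [x≤a] = -6·4²·(32/3)²·(3·12·16-(3·12+4)·(32/3))/(6·16³·20000) = -56/16875 m
Load 2 — uniform load w=6 kN/m over full span:
  y_2 = -wx²(L-x)²/(24EI) = -6·(32/3)²·(16-(32/3))²/(24·20000) = -2048/50625 m
Load 3 — triangular load w₀=6 kN/m (0→w₀ over full span):
  y_3 = -w₀x²(L-x)²(x+2L)/(120LEI) = -6·(32/3)²·(16-(32/3))²·((32/3)+2·16)/(120·16·20000) = -16384/759375 m
Superposition: y = Σ y_i = -49624/759375 m ≈ -0.065348 m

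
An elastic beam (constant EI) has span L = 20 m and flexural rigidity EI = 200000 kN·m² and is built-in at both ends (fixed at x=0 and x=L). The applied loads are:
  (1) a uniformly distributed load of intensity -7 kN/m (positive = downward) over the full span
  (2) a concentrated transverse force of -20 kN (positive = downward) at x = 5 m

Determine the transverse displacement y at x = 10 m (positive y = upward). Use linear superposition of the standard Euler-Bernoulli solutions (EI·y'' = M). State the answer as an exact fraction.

Load 1 — uniform load w=-7 kN/m over full span:
  y_1 = -wx²(L-x)²/(24EI) = -(-7)·10²·(20-10)²/(24·200000) = 7/480 m
Load 2 — point force P=-20 kN at a=5 m (b=L-a=15):
  y_2 = -Pa²(L-x)²(3bL-(3b+a)(L-x))/(6L³EI)  [x>a] = -(-20)·5²·(20-10)²·(3·15·20-(3·15+5)·(20-10))/(6·20³·200000) = 1/480 m
Superposition: y = Σ y_i = 1/60 m ≈ 0.016667 m

y(10) = 1/60 m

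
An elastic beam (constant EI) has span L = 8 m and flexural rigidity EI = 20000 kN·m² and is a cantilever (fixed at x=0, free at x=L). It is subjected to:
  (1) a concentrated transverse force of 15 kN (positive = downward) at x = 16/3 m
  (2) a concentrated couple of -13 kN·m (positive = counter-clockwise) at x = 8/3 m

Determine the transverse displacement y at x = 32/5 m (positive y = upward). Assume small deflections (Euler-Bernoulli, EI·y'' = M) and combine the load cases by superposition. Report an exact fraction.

Load 1 — point force P=15 kN at a=16/3 m (b=L-a=8/3):
  y_1 = -Pa²(3x-a)/(6EI)  [x>a] = -15·(16/3)²·(3·(32/5)-(16/3))/(6·20000) = -832/16875 m
Load 2 — applied couple M₀=-13 kN·m at a=8/3 m (b=L-a=16/3):
  y_2 = M₀a(2x-a)/(2EI)  [x>a] = (-13)·(8/3)·(2·(32/5)-(8/3))/(2·20000) = -247/28125 m
Superposition: y = Σ y_i = -4901/84375 m ≈ -0.058086 m

y(32/5) = -4901/84375 m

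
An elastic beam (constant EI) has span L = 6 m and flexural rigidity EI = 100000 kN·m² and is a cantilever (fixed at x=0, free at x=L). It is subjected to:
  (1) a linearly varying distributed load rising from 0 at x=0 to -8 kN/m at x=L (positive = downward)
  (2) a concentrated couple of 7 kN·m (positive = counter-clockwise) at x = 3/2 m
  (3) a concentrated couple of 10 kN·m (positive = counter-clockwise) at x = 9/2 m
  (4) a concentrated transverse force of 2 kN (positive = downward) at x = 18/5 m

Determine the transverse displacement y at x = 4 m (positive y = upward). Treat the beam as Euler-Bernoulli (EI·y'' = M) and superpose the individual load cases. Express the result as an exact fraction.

Load 1 — triangular load w₀=-8 kN/m (0→w₀ over full span):
  y_1 = (w₀Lx³/12-w₀L²x²/6-w₀x⁵/(120L))/EI = ((-8)·6·4³/12-(-8)·6²·4²/6-(-8)·4⁵/(120·6))/100000 = 736/140625 m
Load 2 — applied couple M₀=7 kN·m at a=3/2 m (b=L-a=9/2):
  y_2 = M₀a(2x-a)/(2EI)  [x>a] = 7·(3/2)·(2·4-(3/2))/(2·100000) = 273/800000 m
Load 3 — applied couple M₀=10 kN·m at a=9/2 m (b=L-a=3/2):
  y_3 = M₀x²/(2EI)  [x≤a] = 10·4²/(2·100000) = 1/1250 m
Load 4 — point force P=2 kN at a=18/5 m (b=L-a=12/5):
  y_4 = -Pa²(3x-a)/(6EI)  [x>a] = -2·(18/5)²·(3·4-(18/5))/(6·100000) = -567/1562500 m
Superposition: y = Σ y_i = 5410933/900000000 m ≈ 0.006012 m

y(4) = 5410933/900000000 m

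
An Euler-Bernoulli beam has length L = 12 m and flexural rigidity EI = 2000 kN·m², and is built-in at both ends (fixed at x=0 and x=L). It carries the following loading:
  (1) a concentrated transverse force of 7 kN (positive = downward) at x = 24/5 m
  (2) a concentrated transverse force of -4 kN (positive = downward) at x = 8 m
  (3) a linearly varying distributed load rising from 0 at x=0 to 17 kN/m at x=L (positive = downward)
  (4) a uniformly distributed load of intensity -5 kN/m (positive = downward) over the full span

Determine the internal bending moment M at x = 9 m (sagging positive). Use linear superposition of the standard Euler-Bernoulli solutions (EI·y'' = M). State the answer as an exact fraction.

M(9) = 105527/9000 kN·m

Load 1 — point force P=7 kN at a=24/5 m (b=L-a=36/5):
  M_1 = Pa²(a+3b)(L-x)/L³ - Pa²b/L²  [x>a] = 7·(24/5)²·((24/5)+3·(36/5))·(12-9)/12³ - 7·(24/5)²·(36/5)/12² = -84/125 kN·m
Load 2 — point force P=-4 kN at a=8 m (b=L-a=4):
  M_2 = Pa²(a+3b)(L-x)/L³ - Pa²b/L²  [x>a] = (-4)·8²·(8+3·4)·(12-9)/12³ - (-4)·8²·4/12² = -16/9 kN·m
Load 3 — triangular load w₀=17 kN/m (0→w₀ over full span):
  M_3 = 3w₀Lx/20 - w₀L²/30 - w₀x³/(6L) = 3·17·12·9/20 - 17·12²/30 - 17·9³/(6·12) = 867/40 kN·m
Load 4 — uniform load w=-5 kN/m over full span:
  M_4 = wLx/2 - wL²/12 - wx²/2 = (-5)·12·9/2 - (-5)·12²/12 - (-5)·9²/2 = -15/2 kN·m
Superposition: M = Σ M_i = 105527/9000 kN·m ≈ 11.725222 kN·m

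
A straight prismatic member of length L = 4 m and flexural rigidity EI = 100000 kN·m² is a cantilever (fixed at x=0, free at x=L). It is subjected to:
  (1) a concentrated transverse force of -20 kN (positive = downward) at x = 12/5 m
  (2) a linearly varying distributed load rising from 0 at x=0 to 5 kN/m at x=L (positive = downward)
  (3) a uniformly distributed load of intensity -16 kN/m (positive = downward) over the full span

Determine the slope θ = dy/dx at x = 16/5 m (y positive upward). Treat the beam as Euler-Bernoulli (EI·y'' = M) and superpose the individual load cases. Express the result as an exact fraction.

Load 1 — point force P=-20 kN at a=12/5 m (b=L-a=8/5):
  θ_1 = -Pa²/(2EI)  [x>a] = -(-20)·(12/5)²/(2·100000) = 9/15625 rad
Load 2 — triangular load w₀=5 kN/m (0→w₀ over full span):
  θ_2 = (w₀Lx²/4-w₀L²x/3-w₀x⁴/(24L))/EI = (5·4·(16/5)²/4-5·4²·(16/5)/3-5·(16/5)⁴/(24·4))/100000 = -464/1171875 rad
Load 3 — uniform load w=-16 kN/m over full span:
  θ_3 = -wx(x²-3Lx+3L²)/(6EI) = -(-16)·(16/5)·((16/5)²-3·4·(16/5)+3·4²)/(6·100000) = 1984/1171875 rad
Superposition: θ = Σ θ_i = 439/234375 rad ≈ 0.001873 rad

θ(16/5) = 439/234375 rad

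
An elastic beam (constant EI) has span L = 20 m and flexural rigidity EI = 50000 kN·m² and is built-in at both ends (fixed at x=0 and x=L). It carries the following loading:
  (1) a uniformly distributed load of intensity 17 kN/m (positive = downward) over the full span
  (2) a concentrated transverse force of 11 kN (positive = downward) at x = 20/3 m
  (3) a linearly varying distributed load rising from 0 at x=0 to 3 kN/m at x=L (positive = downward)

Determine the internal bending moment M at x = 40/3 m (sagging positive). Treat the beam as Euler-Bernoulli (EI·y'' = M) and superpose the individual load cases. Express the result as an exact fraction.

M(40/3) = 17200/81 kN·m

Load 1 — uniform load w=17 kN/m over full span:
  M_1 = wLx/2 - wL²/12 - wx²/2 = 17·20·(40/3)/2 - 17·20²/12 - 17·(40/3)²/2 = 1700/9 kN·m
Load 2 — point force P=11 kN at a=20/3 m (b=L-a=40/3):
  M_2 = Pa²(a+3b)(L-x)/L³ - Pa²b/L²  [x>a] = 11·(20/3)²·((20/3)+3·(40/3))·(20-(40/3))/20³ - 11·(20/3)²·(40/3)/20² = 220/81 kN·m
Load 3 — triangular load w₀=3 kN/m (0→w₀ over full span):
  M_3 = 3w₀Lx/20 - w₀L²/30 - w₀x³/(6L) = 3·3·20·(40/3)/20 - 3·20²/30 - 3·(40/3)³/(6·20) = 560/27 kN·m
Superposition: M = Σ M_i = 17200/81 kN·m ≈ 212.345679 kN·m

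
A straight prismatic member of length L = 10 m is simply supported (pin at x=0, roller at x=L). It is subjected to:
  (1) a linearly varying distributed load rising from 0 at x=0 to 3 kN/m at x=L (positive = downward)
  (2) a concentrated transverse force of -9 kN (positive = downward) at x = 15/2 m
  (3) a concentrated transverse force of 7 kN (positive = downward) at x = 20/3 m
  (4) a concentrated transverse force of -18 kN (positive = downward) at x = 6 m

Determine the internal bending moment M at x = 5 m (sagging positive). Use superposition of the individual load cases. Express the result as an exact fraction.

M(5) = -101/6 kN·m

Load 1 — triangular load w₀=3 kN/m (0→w₀ over full span):
  M_1 = w₀Lx/6 - w₀x³/(6L) = 3·10·5/6 - 3·5³/(6·10) = 75/4 kN·m
Load 2 — point force P=-9 kN at a=15/2 m (b=L-a=5/2):
  M_2 = Pbx/L  [x≤a] = (-9)·(5/2)·5/10 = -45/4 kN·m
Load 3 — point force P=7 kN at a=20/3 m (b=L-a=10/3):
  M_3 = Pbx/L  [x≤a] = 7·(10/3)·5/10 = 35/3 kN·m
Load 4 — point force P=-18 kN at a=6 m (b=L-a=4):
  M_4 = Pbx/L  [x≤a] = (-18)·4·5/10 = -36 kN·m
Superposition: M = Σ M_i = -101/6 kN·m ≈ -16.833333 kN·m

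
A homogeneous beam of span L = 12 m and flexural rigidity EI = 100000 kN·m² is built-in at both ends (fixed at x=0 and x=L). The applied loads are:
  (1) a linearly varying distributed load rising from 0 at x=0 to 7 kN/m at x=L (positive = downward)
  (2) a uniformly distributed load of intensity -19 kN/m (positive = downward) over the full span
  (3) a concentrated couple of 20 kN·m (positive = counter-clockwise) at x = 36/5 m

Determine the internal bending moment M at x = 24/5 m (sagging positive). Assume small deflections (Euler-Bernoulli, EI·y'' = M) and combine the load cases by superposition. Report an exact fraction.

M(24/5) = -9884/125 kN·m

Load 1 — triangular load w₀=7 kN/m (0→w₀ over full span):
  M_1 = 3w₀Lx/20 - w₀L²/30 - w₀x³/(6L) = 3·7·12·(24/5)/20 - 7·12²/30 - 7·(24/5)³/(6·12) = 2016/125 kN·m
Load 2 — uniform load w=-19 kN/m over full span:
  M_2 = wLx/2 - wL²/12 - wx²/2 = (-19)·12·(24/5)/2 - (-19)·12²/12 - (-19)·(24/5)²/2 = -2508/25 kN·m
Load 3 — applied couple M₀=20 kN·m at a=36/5 m (b=L-a=24/5):
  M_3 = R_Ax - M_A  [x≤a] with R_A=12/5, M_A=32/5 = (12/5)·(24/5) - (32/5) = 128/25 kN·m
Superposition: M = Σ M_i = -9884/125 kN·m ≈ -79.072000 kN·m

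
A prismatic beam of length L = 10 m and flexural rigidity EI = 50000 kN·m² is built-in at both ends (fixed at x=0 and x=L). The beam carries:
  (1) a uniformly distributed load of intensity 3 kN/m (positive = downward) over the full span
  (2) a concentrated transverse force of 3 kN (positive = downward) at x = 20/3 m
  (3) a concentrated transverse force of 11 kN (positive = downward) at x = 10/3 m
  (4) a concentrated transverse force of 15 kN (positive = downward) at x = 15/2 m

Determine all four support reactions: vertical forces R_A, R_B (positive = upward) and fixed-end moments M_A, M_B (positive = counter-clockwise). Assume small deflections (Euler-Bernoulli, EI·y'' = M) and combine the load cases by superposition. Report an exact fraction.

Load 1 — uniform load w=3 kN/m over full span:
  R_A = wL/2 = 3·10/2 = 15 kN
  M_A = wL²/12 = 3·10²/12 = 25 kN·m
  R_B = wL/2 = 3·10/2 = 15 kN
  M_B = -wL²/12 = -3·10²/12 = -25 kN·m
Load 2 — point force P=3 kN at a=20/3 m (b=L-a=10/3):
  R_A = Pb²(3a+b)/L³ = 3·(10/3)²·(3·(20/3)+(10/3))/10³ = 7/9 kN
  M_A = Pab²/L² = 3·(20/3)·(10/3)²/10² = 20/9 kN·m
  R_B = Pa²(a+3b)/L³ = 3·(20/3)²·((20/3)+3·(10/3))/10³ = 20/9 kN
  M_B = -Pa²b/L² = -3·(20/3)²·(10/3)/10² = -40/9 kN·m
Load 3 — point force P=11 kN at a=10/3 m (b=L-a=20/3):
  R_A = Pb²(3a+b)/L³ = 11·(20/3)²·(3·(10/3)+(20/3))/10³ = 220/27 kN
  M_A = Pab²/L² = 11·(10/3)·(20/3)²/10² = 440/27 kN·m
  R_B = Pa²(a+3b)/L³ = 11·(10/3)²·((10/3)+3·(20/3))/10³ = 77/27 kN
  M_B = -Pa²b/L² = -11·(10/3)²·(20/3)/10² = -220/27 kN·m
Load 4 — point force P=15 kN at a=15/2 m (b=L-a=5/2):
  R_A = Pb²(3a+b)/L³ = 15·(5/2)²·(3·(15/2)+(5/2))/10³ = 75/32 kN
  M_A = Pab²/L² = 15·(15/2)·(5/2)²/10² = 225/32 kN·m
  R_B = Pa²(a+3b)/L³ = 15·(15/2)²·((15/2)+3·(5/2))/10³ = 405/32 kN
  M_B = -Pa²b/L² = -15·(15/2)²·(5/2)/10² = -675/32 kN·m
Superposition: R_A = 22697/864 kN, M_A = 43675/864 kN·m, R_B = 28279/864 kN, M_B = -50705/864 kN·m

R_A = 22697/864 kN, M_A = 43675/864 kN·m, R_B = 28279/864 kN, M_B = -50705/864 kN·m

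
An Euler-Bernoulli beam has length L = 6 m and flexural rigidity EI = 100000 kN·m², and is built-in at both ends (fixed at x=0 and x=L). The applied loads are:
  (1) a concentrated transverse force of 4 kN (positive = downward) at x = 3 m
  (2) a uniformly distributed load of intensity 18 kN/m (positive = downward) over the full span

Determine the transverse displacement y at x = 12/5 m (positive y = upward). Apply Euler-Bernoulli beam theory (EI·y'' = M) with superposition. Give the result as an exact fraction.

Load 1 — point force P=4 kN at a=3 m (b=L-a=3):
  y_1 = -Pb²x²(3aL-(3a+b)x)/(6L³EI)  [x≤a] = -4·3²·(12/5)²·(3·3·6-(3·3+3)·(12/5))/(6·6³·100000) = -63/1562500 m
Load 2 — uniform load w=18 kN/m over full span:
  y_2 = -wx²(L-x)²/(24EI) = -18·(12/5)²·(6-(12/5))²/(24·100000) = -2187/3906250 m
Superposition: y = Σ y_i = -4689/7812500 m ≈ -0.000600 m

y(12/5) = -4689/7812500 m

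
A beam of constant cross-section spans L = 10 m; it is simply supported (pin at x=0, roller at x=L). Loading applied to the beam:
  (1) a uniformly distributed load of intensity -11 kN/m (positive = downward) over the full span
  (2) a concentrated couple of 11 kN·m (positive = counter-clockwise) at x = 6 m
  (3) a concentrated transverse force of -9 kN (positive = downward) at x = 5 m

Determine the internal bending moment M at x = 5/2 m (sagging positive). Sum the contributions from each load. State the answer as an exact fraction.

Load 1 — uniform load w=-11 kN/m over full span:
  M_1 = wx(L-x)/2 = (-11)·(5/2)·(10-(5/2))/2 = -825/8 kN·m
Load 2 — applied couple M₀=11 kN·m at a=6 m (b=L-a=4):
  M_2 = M₀x/L  [x≤a] = 11·(5/2)/10 = 11/4 kN·m
Load 3 — point force P=-9 kN at a=5 m (b=L-a=5):
  M_3 = Pbx/L  [x≤a] = (-9)·5·(5/2)/10 = -45/4 kN·m
Superposition: M = Σ M_i = -893/8 kN·m ≈ -111.625000 kN·m

M(5/2) = -893/8 kN·m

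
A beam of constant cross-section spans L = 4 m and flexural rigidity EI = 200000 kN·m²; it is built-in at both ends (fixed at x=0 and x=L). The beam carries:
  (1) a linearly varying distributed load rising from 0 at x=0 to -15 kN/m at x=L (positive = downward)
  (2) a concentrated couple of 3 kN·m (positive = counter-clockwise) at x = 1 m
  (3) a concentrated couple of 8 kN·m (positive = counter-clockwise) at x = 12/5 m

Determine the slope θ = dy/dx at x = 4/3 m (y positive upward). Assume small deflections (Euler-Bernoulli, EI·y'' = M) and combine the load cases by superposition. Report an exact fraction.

θ(4/3) = 11369/810000000 rad

Load 1 — triangular load w₀=-15 kN/m (0→w₀ over full span):
  θ_1 = -w₀(2x(L-x)(L-2x)(x+2L)+x²(L-x)²)/(120LEI) = -(-15)·(2·(4/3)·(4-(4/3))·(4-2·(4/3))·((4/3)+2·4)+(4/3)²·(4-(4/3))²)/(120·4·200000) = 4/253125 rad
Load 2 — applied couple M₀=3 kN·m at a=1 m (b=L-a=3):
  θ_2 = (R_Ax²/2 - M_Ax - M₀(x-a))/EI  [x>a] with R_A=27/32, M_A=-9/16 = ((27/32)·(4/3)²/2 - (-9/16)·(4/3) - 3·((4/3)-1))/200000 = 1/400000 rad
Load 3 — applied couple M₀=8 kN·m at a=12/5 m (b=L-a=8/5):
  θ_3 = (R_Ax²/2 - M_Ax)/EI  [x≤a] with R_A=72/25, M_A=64/25 = ((72/25)·(4/3)²/2 - (64/25)·(4/3))/200000 = -1/234375 rad
Superposition: θ = Σ θ_i = 11369/810000000 rad ≈ 0.000014 rad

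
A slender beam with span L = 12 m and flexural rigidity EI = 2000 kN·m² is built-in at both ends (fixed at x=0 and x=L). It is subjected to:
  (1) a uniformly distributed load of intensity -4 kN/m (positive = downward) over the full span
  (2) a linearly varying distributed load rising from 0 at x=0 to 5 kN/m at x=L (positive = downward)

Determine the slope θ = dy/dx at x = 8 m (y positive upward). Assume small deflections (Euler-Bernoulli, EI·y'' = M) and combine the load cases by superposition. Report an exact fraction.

Load 1 — uniform load w=-4 kN/m over full span:
  θ_1 = -wx(L-x)(L-2x)/(12EI) = -(-4)·8·(12-8)·(12-2·8)/(12·2000) = -8/375 rad
Load 2 — triangular load w₀=5 kN/m (0→w₀ over full span):
  θ_2 = -w₀(2x(L-x)(L-2x)(x+2L)+x²(L-x)²)/(120LEI) = -5·(2·8·(12-8)·(12-2·8)·(8+2·12)+8²·(12-8)²)/(120·12·2000) = 14/1125 rad
Superposition: θ = Σ θ_i = -2/225 rad ≈ -0.008889 rad

θ(8) = -2/225 rad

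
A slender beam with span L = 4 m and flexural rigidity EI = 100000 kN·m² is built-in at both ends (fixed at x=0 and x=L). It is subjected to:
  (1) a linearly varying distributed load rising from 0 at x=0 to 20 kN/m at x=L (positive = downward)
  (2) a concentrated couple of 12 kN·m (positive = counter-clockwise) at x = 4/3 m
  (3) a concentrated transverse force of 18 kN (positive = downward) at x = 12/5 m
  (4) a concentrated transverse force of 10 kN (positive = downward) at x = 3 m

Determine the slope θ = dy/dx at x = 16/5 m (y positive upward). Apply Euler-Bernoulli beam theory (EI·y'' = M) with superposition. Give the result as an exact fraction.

θ(16/5) = 92843/937500000 rad

Load 1 — triangular load w₀=20 kN/m (0→w₀ over full span):
  θ_1 = -w₀(2x(L-x)(L-2x)(x+2L)+x²(L-x)²)/(120LEI) = -20·(2·(16/5)·(4-(16/5))·(4-2·(16/5))·((16/5)+2·4)+(16/5)²·(4-(16/5))²)/(120·4·100000) = 64/1171875 rad
Load 2 — applied couple M₀=12 kN·m at a=4/3 m (b=L-a=8/3):
  θ_2 = (R_Ax²/2 - M_Ax - M₀(x-a))/EI  [x>a] with R_A=4, M_A=0 = (4·(16/5)²/2 - 0·(16/5) - 12·((16/5)-(4/3)))/100000 = -3/156250 rad
Load 3 — point force P=18 kN at a=12/5 m (b=L-a=8/5):
  θ_3 = Pa²(L-x)(2bL-(3b+a)(L-x))/(2L³EI)  [x>a] = 18·(12/5)²·(4-(16/5))·(2·(8/5)·4-(3·(8/5)+(12/5))·(4-(16/5)))/(2·4³·100000) = 891/19531250 rad
Load 4 — point force P=10 kN at a=3 m (b=L-a=1):
  θ_4 = Pa²(L-x)(2bL-(3b+a)(L-x))/(2L³EI)  [x>a] = 10·3²·(4-(16/5))·(2·1·4-(3·1+3)·(4-(16/5)))/(2·4³·100000) = 9/500000 rad
Superposition: θ = Σ θ_i = 92843/937500000 rad ≈ 0.000099 rad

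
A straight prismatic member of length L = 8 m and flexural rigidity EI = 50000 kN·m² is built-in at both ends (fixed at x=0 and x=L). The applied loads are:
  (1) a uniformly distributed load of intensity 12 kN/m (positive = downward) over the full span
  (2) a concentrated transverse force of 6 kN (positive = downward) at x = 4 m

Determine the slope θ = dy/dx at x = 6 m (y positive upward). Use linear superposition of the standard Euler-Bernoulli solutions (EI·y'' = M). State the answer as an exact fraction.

θ(6) = 27/25000 rad

Load 1 — uniform load w=12 kN/m over full span:
  θ_1 = -wx(L-x)(L-2x)/(12EI) = -12·6·(8-6)·(8-2·6)/(12·50000) = 3/3125 rad
Load 2 — point force P=6 kN at a=4 m (b=L-a=4):
  θ_2 = Pa²(L-x)(2bL-(3b+a)(L-x))/(2L³EI)  [x>a] = 6·4²·(8-6)·(2·4·8-(3·4+4)·(8-6))/(2·8³·50000) = 3/25000 rad
Superposition: θ = Σ θ_i = 27/25000 rad ≈ 0.001080 rad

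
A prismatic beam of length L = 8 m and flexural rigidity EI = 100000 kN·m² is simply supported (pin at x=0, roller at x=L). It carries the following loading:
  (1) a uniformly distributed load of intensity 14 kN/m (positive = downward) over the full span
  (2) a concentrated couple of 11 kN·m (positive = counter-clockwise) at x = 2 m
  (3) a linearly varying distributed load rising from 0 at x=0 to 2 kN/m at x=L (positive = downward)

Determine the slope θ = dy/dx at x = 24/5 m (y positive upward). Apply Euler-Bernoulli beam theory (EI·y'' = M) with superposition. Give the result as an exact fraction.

Load 1 — uniform load w=14 kN/m over full span:
  θ_1 = -w(L³-6Lx²+4x³)/(24EI) = -14·(8³-6·8·(24/5)²+4·(24/5)³)/(24·100000) = 1036/1171875 rad
Load 2 — applied couple M₀=11 kN·m at a=2 m (b=L-a=6):
  θ_2 = (M₀x²/(2L)-M₀(x-a)+C₁)/EI  [x>a] with C₁=M₀(3b²-L²)/(6L)=121/12 = (11·(24/5)²/(2·8)-11·((24/5)-2)+(121/12))/100000 = -1463/30000000 rad
Load 3 — triangular load w₀=2 kN/m (0→w₀ over full span):
  θ_3 = -w₀(7L⁴-30L²x²+15x⁴)/(360LEI) = -2·(7·8⁴-30·8²·(24/5)²+15·(24/5)⁴)/(360·8·100000) = 928/17578125 rad
Superposition: θ = Σ θ_i = 1998179/2250000000 rad ≈ 0.000888 rad

θ(24/5) = 1998179/2250000000 rad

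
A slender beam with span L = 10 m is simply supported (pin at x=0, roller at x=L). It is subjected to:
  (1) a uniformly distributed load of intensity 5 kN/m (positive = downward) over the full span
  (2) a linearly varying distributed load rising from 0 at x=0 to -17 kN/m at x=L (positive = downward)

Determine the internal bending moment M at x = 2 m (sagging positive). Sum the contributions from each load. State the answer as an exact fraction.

Load 1 — uniform load w=5 kN/m over full span:
  M_1 = wx(L-x)/2 = 5·2·(10-2)/2 = 40 kN·m
Load 2 — triangular load w₀=-17 kN/m (0→w₀ over full span):
  M_2 = w₀Lx/6 - w₀x³/(6L) = (-17)·10·2/6 - (-17)·2³/(6·10) = -272/5 kN·m
Superposition: M = Σ M_i = -72/5 kN·m ≈ -14.400000 kN·m

M(2) = -72/5 kN·m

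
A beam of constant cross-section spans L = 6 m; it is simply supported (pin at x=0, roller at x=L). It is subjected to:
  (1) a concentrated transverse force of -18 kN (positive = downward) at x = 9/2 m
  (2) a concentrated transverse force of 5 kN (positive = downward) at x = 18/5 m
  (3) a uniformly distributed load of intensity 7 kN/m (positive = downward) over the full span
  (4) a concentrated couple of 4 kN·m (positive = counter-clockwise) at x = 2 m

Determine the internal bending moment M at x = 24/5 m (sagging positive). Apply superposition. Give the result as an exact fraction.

Load 1 — point force P=-18 kN at a=9/2 m (b=L-a=3/2):
  M_1 = Pa(L-x)/L  [x>a] = (-18)·(9/2)·(6-(24/5))/6 = -81/5 kN·m
Load 2 — point force P=5 kN at a=18/5 m (b=L-a=12/5):
  M_2 = Pa(L-x)/L  [x>a] = 5·(18/5)·(6-(24/5))/6 = 18/5 kN·m
Load 3 — uniform load w=7 kN/m over full span:
  M_3 = wx(L-x)/2 = 7·(24/5)·(6-(24/5))/2 = 504/25 kN·m
Load 4 — applied couple M₀=4 kN·m at a=2 m (b=L-a=4):
  M_4 = M₀x/L - M₀  [x>a] = 4·(24/5)/6 - 4 = -4/5 kN·m
Superposition: M = Σ M_i = 169/25 kN·m ≈ 6.760000 kN·m

M(24/5) = 169/25 kN·m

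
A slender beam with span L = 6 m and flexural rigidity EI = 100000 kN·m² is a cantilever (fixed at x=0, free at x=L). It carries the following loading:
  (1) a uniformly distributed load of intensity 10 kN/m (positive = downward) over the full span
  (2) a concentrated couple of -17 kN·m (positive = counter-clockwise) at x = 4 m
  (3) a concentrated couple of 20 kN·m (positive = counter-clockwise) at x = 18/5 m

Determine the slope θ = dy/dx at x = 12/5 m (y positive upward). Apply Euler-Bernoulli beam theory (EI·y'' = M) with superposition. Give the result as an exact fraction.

θ(12/5) = -1719/625000 rad

Load 1 — uniform load w=10 kN/m over full span:
  θ_1 = -wx(x²-3Lx+3L²)/(6EI) = -10·(12/5)·((12/5)²-3·6·(12/5)+3·6²)/(6·100000) = -441/156250 rad
Load 2 — applied couple M₀=-17 kN·m at a=4 m (b=L-a=2):
  θ_2 = M₀x/EI  [x≤a] = (-17)·(12/5)/100000 = -51/125000 rad
Load 3 — applied couple M₀=20 kN·m at a=18/5 m (b=L-a=12/5):
  θ_3 = M₀x/EI  [x≤a] = 20·(12/5)/100000 = 3/6250 rad
Superposition: θ = Σ θ_i = -1719/625000 rad ≈ -0.002750 rad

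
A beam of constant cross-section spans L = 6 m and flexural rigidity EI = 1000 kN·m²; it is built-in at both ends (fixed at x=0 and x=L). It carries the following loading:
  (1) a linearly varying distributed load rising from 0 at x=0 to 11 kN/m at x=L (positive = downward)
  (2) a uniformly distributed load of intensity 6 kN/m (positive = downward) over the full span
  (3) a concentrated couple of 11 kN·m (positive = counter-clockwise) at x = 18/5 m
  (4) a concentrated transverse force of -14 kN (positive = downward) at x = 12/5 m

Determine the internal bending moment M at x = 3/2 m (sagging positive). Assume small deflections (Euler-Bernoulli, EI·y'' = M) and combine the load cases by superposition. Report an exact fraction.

Load 1 — triangular load w₀=11 kN/m (0→w₀ over full span):
  M_1 = 3w₀Lx/20 - w₀L²/30 - w₀x³/(6L) = 3·11·6·(3/2)/20 - 11·6²/30 - 11·(3/2)³/(6·6) = 99/160 kN·m
Load 2 — uniform load w=6 kN/m over full span:
  M_2 = wLx/2 - wL²/12 - wx²/2 = 6·6·(3/2)/2 - 6·6²/12 - 6·(3/2)²/2 = 9/4 kN·m
Load 3 — applied couple M₀=11 kN·m at a=18/5 m (b=L-a=12/5):
  M_3 = R_Ax - M_A  [x≤a] with R_A=66/25, M_A=88/25 = (66/25)·(3/2) - (88/25) = 11/25 kN·m
Load 4 — point force P=-14 kN at a=12/5 m (b=L-a=18/5):
  M_4 = Pb²(3a+b)x/L³ - Pab²/L²  [x≤a] = (-14)·(18/5)²·(3·(12/5)+(18/5))·(3/2)/6³ - (-14)·(12/5)·(18/5)²/6² = -189/125 kN·m
Superposition: M = Σ M_i = 7187/4000 kN·m ≈ 1.796750 kN·m

M(3/2) = 7187/4000 kN·m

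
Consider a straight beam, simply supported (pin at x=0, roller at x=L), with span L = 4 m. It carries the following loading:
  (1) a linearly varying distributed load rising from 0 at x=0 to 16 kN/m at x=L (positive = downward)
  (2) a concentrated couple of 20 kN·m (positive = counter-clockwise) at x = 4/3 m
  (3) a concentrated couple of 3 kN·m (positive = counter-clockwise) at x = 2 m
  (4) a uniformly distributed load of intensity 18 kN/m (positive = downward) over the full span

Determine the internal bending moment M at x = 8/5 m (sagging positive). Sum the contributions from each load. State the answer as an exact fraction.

M(8/5) = 4762/125 kN·m

Load 1 — triangular load w₀=16 kN/m (0→w₀ over full span):
  M_1 = w₀Lx/6 - w₀x³/(6L) = 16·4·(8/5)/6 - 16·(8/5)³/(6·4) = 1792/125 kN·m
Load 2 — applied couple M₀=20 kN·m at a=4/3 m (b=L-a=8/3):
  M_2 = M₀x/L - M₀  [x>a] = 20·(8/5)/4 - 20 = -12 kN·m
Load 3 — applied couple M₀=3 kN·m at a=2 m (b=L-a=2):
  M_3 = M₀x/L  [x≤a] = 3·(8/5)/4 = 6/5 kN·m
Load 4 — uniform load w=18 kN/m over full span:
  M_4 = wx(L-x)/2 = 18·(8/5)·(4-(8/5))/2 = 864/25 kN·m
Superposition: M = Σ M_i = 4762/125 kN·m ≈ 38.096000 kN·m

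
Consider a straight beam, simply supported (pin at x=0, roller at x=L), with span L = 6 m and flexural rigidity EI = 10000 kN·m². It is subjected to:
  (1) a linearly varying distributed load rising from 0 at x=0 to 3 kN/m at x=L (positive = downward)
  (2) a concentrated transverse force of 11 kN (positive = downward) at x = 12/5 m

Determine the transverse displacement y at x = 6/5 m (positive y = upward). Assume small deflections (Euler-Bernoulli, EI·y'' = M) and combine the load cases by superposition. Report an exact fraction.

Load 1 — triangular load w₀=3 kN/m (0→w₀ over full span):
  y_1 = -w₀x(7L⁴-10L²x²+3x⁴)/(360LEI) = -3·(6/5)·(7·6⁴-10·6²·(6/5)²+3·(6/5)⁴)/(360·6·10000) = -13932/9765625 m
Load 2 — point force P=11 kN at a=12/5 m (b=L-a=18/5):
  y_2 = -Pbx(L²-b²-x²)/(6LEI)  [x≤a] = -11·(18/5)·(6/5)·(6²-(18/5)²-(6/5)²)/(6·6·10000) = -891/312500 m
Superposition: y = Σ y_i = -167103/39062500 m ≈ -0.004278 m

y(6/5) = -167103/39062500 m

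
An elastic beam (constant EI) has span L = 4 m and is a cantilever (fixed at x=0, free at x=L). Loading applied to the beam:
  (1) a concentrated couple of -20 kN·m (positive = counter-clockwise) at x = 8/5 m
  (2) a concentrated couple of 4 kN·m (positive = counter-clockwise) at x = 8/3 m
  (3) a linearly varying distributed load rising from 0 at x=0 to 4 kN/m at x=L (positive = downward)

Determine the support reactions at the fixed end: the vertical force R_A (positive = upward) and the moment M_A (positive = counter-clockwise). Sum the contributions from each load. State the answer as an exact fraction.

Load 1 — applied couple M₀=-20 kN·m at a=8/5 m (b=L-a=12/5):
  R_A = 0 kN
  M_A = -M₀ = -(-20) = 20 kN·m
Load 2 — applied couple M₀=4 kN·m at a=8/3 m (b=L-a=4/3):
  R_A = 0 kN
  M_A = -M₀ = -4 kN·m
Load 3 — triangular load w₀=4 kN/m (0→w₀ over full span):
  R_A = w₀L/2 = 4·4/2 = 8 kN
  M_A = w₀L²/3 = 4·4²/3 = 64/3 kN·m
Superposition: R_A = 8 kN, M_A = 112/3 kN·m

R_A = 8 kN, M_A = 112/3 kN·m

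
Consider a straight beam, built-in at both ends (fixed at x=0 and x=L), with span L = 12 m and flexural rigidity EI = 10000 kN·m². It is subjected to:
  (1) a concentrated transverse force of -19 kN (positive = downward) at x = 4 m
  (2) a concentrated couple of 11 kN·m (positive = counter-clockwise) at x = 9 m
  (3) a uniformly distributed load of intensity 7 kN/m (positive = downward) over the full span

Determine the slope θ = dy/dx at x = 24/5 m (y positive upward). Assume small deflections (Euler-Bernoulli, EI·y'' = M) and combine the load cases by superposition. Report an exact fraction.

θ(24/5) = -11731/2500000 rad

Load 1 — point force P=-19 kN at a=4 m (b=L-a=8):
  θ_1 = Pa²(L-x)(2bL-(3b+a)(L-x))/(2L³EI)  [x>a] = (-19)·4²·(12-(24/5))·(2·8·12-(3·8+4)·(12-(24/5)))/(2·12³·10000) = 19/31250 rad
Load 2 — applied couple M₀=11 kN·m at a=9 m (b=L-a=3):
  θ_2 = (R_Ax²/2 - M_Ax)/EI  [x≤a] with R_A=33/32, M_A=55/16 = ((33/32)·(24/5)²/2 - (55/16)·(24/5))/10000 = -231/500000 rad
Load 3 — uniform load w=7 kN/m over full span:
  θ_3 = -wx(L-x)(L-2x)/(12EI) = -7·(24/5)·(12-(24/5))·(12-2·(24/5))/(12·10000) = -378/78125 rad
Superposition: θ = Σ θ_i = -11731/2500000 rad ≈ -0.004692 rad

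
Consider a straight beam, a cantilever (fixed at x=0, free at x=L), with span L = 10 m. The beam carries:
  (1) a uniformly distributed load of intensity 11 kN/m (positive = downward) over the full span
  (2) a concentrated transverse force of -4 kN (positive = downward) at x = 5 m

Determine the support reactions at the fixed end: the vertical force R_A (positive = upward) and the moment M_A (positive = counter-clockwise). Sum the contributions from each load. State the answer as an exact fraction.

R_A = 106 kN, M_A = 530 kN·m

Load 1 — uniform load w=11 kN/m over full span:
  R_A = wL = 11·10 = 110 kN
  M_A = wL²/2 = 11·10²/2 = 550 kN·m
Load 2 — point force P=-4 kN at a=5 m (b=L-a=5):
  R_A = P = (-4) = -4 kN
  M_A = Pa = (-4)·5 = -20 kN·m
Superposition: R_A = 106 kN, M_A = 530 kN·m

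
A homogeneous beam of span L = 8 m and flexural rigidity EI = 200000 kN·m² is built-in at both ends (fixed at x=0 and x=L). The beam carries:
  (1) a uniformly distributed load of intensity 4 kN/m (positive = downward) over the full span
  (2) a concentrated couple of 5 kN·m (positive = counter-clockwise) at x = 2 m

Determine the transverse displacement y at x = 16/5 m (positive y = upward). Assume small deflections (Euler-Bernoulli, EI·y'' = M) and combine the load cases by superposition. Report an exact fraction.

Load 1 — uniform load w=4 kN/m over full span:
  y_1 = -wx²(L-x)²/(24EI) = -4·(16/5)²·(8-(16/5))²/(24·200000) = -384/1953125 m
Load 2 — applied couple M₀=5 kN·m at a=2 m (b=L-a=6):
  y_2 = (R_Ax³/6 - M_Ax²/2 - M₀(x-a)²/2)/EI  [x>a] with R_A=45/64, M_A=-15/16 = ((45/64)·(16/5)³/6 - (-15/16)·(16/5)²/2 - 5·((16/5)-2)²/2)/200000 = 63/2500000 m
Superposition: y = Σ y_i = -10713/62500000 m ≈ -0.000171 m

y(16/5) = -10713/62500000 m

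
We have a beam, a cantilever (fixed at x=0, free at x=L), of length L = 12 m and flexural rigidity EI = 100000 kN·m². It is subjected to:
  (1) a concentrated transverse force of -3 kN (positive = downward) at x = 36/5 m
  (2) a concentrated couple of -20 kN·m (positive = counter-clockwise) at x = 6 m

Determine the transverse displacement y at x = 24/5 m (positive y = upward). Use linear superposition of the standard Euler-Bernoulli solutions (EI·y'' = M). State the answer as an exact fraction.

Load 1 — point force P=-3 kN at a=36/5 m (b=L-a=24/5):
  y_1 = -Px²(3a-x)/(6EI)  [x≤a] = -(-3)·(24/5)²·(3·(36/5)-(24/5))/(6·100000) = 756/390625 m
Load 2 — applied couple M₀=-20 kN·m at a=6 m (b=L-a=6):
  y_2 = M₀x²/(2EI)  [x≤a] = (-20)·(24/5)²/(2·100000) = -36/15625 m
Superposition: y = Σ y_i = -144/390625 m ≈ -0.000369 m

y(24/5) = -144/390625 m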